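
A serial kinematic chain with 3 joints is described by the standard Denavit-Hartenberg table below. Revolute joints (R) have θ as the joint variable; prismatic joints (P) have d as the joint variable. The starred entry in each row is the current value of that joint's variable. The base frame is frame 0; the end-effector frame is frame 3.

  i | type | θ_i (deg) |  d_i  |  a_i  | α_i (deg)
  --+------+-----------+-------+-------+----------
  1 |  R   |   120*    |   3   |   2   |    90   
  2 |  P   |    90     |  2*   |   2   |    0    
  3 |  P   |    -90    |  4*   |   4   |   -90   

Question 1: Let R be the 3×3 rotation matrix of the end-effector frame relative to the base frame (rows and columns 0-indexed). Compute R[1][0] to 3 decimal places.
0.866

End-effector x-axis (col 0 of R) = (-0.5000,0.8660,0.0000)
R[1][0] = 0.8660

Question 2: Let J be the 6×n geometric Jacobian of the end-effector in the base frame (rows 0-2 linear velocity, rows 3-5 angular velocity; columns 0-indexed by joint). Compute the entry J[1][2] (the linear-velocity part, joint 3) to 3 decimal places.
prismatic axis z_2 = (0.8660,0.5000,0.0000)
J_v[:, 2] = z_2; J_ω[:, 2] = (0,0,0)
entry J[1][2] = 0.5000

0.500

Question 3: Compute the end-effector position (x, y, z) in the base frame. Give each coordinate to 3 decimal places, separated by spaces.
after link 1: o_1 = (-1.0000, 1.7321, 3.0000)
after link 2: o_2 = (0.7321, 2.7321, 5.0000)
after link 3: o_3 = (2.1962, 8.1962, 5.0000)

2.196 8.196 5.000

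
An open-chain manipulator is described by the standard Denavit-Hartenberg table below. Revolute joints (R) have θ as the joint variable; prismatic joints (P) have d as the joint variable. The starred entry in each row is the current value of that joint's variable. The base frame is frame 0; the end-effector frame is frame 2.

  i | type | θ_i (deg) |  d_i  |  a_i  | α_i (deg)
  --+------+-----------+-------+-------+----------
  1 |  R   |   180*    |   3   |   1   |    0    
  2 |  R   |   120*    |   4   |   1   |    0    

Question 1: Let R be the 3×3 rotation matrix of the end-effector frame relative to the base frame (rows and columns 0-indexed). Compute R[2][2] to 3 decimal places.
End-effector z-axis (col 2 of R) = (0.0000,0.0000,1.0000)
R[2][2] = 1.0000

1.000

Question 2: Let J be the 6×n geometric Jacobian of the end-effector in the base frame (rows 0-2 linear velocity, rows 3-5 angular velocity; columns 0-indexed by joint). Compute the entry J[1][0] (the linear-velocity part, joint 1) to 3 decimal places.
-0.500

axis z_0 = ẑ; lever o_n−o_0 = (-0.5000,-0.8660,7.0000)
cross product → J_v[:, 0] = (0.8660,-0.5000,0.0000)
J_ω[:, 0] = z_0
entry J[1][0] = -0.5000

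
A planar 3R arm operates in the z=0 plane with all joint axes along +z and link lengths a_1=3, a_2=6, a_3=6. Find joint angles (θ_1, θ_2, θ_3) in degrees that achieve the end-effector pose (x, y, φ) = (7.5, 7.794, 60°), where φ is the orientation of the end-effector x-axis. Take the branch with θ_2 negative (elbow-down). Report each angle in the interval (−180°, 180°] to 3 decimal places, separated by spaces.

wrist centre = target − a_3·(cos φ, sin φ) = (4.5000, 2.5978)
cos θ_2 = (26.9988−3²−6²)/(2·3·6) = -0.5000; θ_2 = -120.0022° (elbow-down)
β = atan2(2.5978,4.5000) = 29.9978°; ψ = atan2(-5.1960,-0.0002) = -90.0022°
θ_1 = β − ψ = 120.0000°
θ_3 = φ − θ_1 − θ_2 = 60.0022° (wrapped to (-180°,180°])

120.000 -120.002 60.002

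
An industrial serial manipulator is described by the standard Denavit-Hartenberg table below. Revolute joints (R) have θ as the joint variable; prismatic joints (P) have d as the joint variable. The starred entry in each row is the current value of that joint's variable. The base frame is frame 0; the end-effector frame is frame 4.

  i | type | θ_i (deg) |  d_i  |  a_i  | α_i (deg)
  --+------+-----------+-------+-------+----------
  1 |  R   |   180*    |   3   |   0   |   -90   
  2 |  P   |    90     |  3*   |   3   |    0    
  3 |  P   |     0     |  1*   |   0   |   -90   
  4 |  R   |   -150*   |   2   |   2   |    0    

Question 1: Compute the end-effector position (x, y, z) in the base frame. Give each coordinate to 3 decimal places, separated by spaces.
after link 1: o_1 = (0.0000, 0.0000, 3.0000)
after link 2: o_2 = (-0.0000, -3.0000, 0.0000)
after link 3: o_3 = (-0.0000, -4.0000, 0.0000)
after link 4: o_4 = (2.0000, -5.0000, 1.7321)

2.000 -5.000 1.732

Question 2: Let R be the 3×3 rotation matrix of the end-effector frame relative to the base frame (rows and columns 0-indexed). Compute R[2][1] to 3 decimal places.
End-effector y-axis (col 1 of R) = (-0.0000,-0.8660,-0.5000)
R[2][1] = -0.5000

-0.500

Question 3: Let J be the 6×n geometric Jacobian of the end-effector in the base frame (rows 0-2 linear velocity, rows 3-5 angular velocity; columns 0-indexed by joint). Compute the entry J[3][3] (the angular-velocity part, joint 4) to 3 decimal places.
axis z_3 = (1.0000,-0.0000,-0.0000); lever o_n−o_3 = (2.0000,-1.0000,1.7321)
cross product → J_v[:, 3] = (-0.0000,-1.7321,-1.0000)
J_ω[:, 3] = z_3
entry J[3][3] = 1.0000

1.000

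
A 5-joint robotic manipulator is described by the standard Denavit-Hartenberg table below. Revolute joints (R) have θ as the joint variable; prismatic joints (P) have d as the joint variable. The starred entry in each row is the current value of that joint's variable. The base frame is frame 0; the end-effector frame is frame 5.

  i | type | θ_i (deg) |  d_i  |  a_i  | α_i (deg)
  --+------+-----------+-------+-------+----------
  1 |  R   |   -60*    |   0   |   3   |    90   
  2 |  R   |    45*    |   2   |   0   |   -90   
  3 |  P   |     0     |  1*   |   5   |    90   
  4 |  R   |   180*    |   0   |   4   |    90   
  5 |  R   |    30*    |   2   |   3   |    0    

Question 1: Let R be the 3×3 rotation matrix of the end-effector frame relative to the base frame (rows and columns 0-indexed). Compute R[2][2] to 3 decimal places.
0.707

End-effector z-axis (col 2 of R) = (-0.3536,0.6124,0.7071)
R[2][2] = 0.7071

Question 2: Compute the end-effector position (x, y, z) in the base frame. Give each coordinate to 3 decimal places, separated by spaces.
after link 1: o_1 = (1.5000, -2.5981, 0.0000)
after link 2: o_2 = (-0.2321, -3.5981, 0.0000)
after link 3: o_3 = (1.1822, -6.0476, 4.2426)
after link 4: o_4 = (-0.2321, -3.5981, 1.4142)
after link 5: o_5 = (-3.1568, -1.5323, 0.9913)

-3.157 -1.532 0.991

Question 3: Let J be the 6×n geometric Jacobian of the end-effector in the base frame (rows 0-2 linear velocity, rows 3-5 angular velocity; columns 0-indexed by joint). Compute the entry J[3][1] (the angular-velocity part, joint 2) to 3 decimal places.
-0.866

axis z_1 = (-0.8660,-0.5000,0.0000); lever o_n−o_1 = (-4.6568,1.0657,0.9913)
cross product → J_v[:, 1] = (-0.4957,0.8585,-3.2513)
J_ω[:, 1] = z_1
entry J[3][1] = -0.8660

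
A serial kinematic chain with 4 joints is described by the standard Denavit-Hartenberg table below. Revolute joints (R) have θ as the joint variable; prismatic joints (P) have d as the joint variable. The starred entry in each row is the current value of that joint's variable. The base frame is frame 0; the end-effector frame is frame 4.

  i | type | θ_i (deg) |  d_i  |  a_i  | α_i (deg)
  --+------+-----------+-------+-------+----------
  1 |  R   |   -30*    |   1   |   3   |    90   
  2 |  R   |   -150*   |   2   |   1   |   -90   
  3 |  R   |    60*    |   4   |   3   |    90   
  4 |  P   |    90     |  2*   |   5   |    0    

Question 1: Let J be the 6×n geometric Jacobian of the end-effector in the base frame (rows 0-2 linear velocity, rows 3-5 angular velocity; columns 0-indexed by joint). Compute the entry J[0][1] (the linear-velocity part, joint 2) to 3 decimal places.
axis z_1 = (-0.5000,-0.8660,0.0000); lever o_n−o_1 = (0.5221,-0.7655,-9.9103)
cross product → J_v[:, 1] = (8.5825,-4.9551,0.8349)
J_ω[:, 1] = z_1
entry J[0][1] = 8.5825

8.583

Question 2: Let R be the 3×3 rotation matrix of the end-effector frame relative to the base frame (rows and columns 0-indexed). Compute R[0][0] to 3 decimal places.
0.433

End-effector x-axis (col 0 of R) = (0.4330,-0.2500,-0.8660)
R[0][0] = 0.4330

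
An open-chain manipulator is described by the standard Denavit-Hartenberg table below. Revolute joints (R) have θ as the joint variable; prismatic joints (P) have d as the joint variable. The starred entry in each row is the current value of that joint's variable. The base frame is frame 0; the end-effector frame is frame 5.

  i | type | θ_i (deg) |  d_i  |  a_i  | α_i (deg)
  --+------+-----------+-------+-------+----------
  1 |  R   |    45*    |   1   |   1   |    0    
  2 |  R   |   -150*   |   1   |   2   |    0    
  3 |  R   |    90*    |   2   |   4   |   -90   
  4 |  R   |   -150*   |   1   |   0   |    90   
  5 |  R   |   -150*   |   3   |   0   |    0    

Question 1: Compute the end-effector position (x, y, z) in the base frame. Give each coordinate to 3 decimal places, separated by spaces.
2.863 -0.906 1.402

after link 1: o_1 = (0.7071, 0.7071, 1.0000)
after link 2: o_2 = (0.1895, -1.2247, 2.0000)
after link 3: o_3 = (4.0532, -2.2600, 4.0000)
after link 4: o_4 = (4.3120, -1.2941, 4.0000)
after link 5: o_5 = (2.8631, -0.9059, 1.4019)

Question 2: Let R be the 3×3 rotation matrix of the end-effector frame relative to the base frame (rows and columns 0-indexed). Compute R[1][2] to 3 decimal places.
End-effector z-axis (col 2 of R) = (-0.4830,0.1294,-0.8660)
R[1][2] = 0.1294

0.129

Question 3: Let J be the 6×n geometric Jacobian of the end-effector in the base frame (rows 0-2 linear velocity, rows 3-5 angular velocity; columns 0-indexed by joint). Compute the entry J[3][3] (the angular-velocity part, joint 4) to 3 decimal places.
0.259

axis z_3 = (0.2588,0.9659,0.0000); lever o_n−o_3 = (-1.1901,1.3542,-2.5981)
cross product → J_v[:, 3] = (-2.5095,0.6724,1.5000)
J_ω[:, 3] = z_3
entry J[3][3] = 0.2588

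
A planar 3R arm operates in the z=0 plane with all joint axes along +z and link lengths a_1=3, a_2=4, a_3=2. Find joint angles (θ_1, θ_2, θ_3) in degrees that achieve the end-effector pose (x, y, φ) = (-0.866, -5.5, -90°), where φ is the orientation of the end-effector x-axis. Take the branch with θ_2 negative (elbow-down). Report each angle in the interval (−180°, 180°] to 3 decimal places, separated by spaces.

-30.000 -120.000 60.000

wrist centre = target − a_3·(cos φ, sin φ) = (-0.8660, -3.5000)
cos θ_2 = (13.0000−3²−4²)/(2·3·4) = -0.5000; θ_2 = -120.0001° (elbow-down)
β = atan2(-3.5000,-0.8660) = -103.8975°; ψ = atan2(-3.4641,1.0000) = -73.8980°
θ_1 = β − ψ = -29.9995°
θ_3 = φ − θ_1 − θ_2 = 59.9996° (wrapped to (-180°,180°])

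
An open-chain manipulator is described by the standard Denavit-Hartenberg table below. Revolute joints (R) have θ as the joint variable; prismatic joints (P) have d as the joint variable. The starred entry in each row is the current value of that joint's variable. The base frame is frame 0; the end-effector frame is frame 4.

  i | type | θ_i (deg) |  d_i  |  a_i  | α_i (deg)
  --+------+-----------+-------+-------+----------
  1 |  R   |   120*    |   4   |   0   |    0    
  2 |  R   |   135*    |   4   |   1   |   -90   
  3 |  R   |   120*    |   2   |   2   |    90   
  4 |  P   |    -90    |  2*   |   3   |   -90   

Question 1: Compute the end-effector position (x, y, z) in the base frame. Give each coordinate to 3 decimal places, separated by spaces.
-1.414 -1.414 5.268

after link 1: o_1 = (0.0000, 0.0000, 4.0000)
after link 2: o_2 = (-0.2588, -0.9659, 8.0000)
after link 3: o_3 = (1.9319, -0.5176, 6.2679)
after link 4: o_4 = (-1.4142, -1.4142, 5.2679)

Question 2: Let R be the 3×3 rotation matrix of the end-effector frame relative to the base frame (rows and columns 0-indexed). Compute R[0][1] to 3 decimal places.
0.224

End-effector y-axis (col 1 of R) = (0.2241,0.8365,0.5000)
R[0][1] = 0.2241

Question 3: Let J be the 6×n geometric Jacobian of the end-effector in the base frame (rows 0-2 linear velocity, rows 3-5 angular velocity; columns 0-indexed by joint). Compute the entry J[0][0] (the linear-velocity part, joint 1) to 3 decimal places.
axis z_0 = ẑ; lever o_n−o_0 = (-1.4142,-1.4142,5.2679)
cross product → J_v[:, 0] = (1.4142,-1.4142,0.0000)
J_ω[:, 0] = z_0
entry J[0][0] = 1.4142

1.414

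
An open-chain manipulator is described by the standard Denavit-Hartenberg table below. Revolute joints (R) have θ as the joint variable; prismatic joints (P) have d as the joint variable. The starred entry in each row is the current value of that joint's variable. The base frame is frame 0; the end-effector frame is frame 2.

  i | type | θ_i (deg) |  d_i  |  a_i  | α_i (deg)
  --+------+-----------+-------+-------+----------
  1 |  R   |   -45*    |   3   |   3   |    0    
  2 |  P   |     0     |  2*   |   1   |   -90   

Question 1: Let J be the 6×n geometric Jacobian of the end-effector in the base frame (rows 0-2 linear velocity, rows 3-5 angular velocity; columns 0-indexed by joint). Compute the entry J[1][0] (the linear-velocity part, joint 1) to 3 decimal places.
2.828

axis z_0 = ẑ; lever o_n−o_0 = (2.8284,-2.8284,5.0000)
cross product → J_v[:, 0] = (2.8284,2.8284,-0.0000)
J_ω[:, 0] = z_0
entry J[1][0] = 2.8284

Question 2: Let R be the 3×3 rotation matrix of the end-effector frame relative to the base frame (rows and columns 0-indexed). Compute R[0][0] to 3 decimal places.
End-effector x-axis (col 0 of R) = (0.7071,-0.7071,0.0000)
R[0][0] = 0.7071

0.707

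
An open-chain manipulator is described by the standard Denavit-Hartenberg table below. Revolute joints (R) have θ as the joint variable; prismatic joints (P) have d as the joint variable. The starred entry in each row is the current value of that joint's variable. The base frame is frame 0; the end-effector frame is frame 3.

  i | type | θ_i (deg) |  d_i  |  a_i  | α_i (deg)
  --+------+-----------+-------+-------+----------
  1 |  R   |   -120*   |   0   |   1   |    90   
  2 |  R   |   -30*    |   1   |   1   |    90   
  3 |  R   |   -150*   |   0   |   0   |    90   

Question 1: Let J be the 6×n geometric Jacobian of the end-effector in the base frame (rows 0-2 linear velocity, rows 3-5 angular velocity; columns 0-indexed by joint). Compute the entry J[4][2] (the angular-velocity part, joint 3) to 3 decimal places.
0.433

axis z_2 = (0.2500,0.4330,-0.8660); lever o_n−o_2 = (0.0000,0.0000,0.0000)
cross product → J_v[:, 2] = (0.0000,-0.0000,0.0000)
J_ω[:, 2] = z_2
entry J[4][2] = 0.4330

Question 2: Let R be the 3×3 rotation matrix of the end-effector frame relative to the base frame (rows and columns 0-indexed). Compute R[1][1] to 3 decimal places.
0.433

End-effector y-axis (col 1 of R) = (0.2500,0.4330,-0.8660)
R[1][1] = 0.4330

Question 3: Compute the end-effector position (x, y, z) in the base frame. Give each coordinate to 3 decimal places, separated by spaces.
-1.799 -1.116 -0.500

after link 1: o_1 = (-0.5000, -0.8660, 0.0000)
after link 2: o_2 = (-1.7990, -1.1160, -0.5000)
after link 3: o_3 = (-1.7990, -1.1160, -0.5000)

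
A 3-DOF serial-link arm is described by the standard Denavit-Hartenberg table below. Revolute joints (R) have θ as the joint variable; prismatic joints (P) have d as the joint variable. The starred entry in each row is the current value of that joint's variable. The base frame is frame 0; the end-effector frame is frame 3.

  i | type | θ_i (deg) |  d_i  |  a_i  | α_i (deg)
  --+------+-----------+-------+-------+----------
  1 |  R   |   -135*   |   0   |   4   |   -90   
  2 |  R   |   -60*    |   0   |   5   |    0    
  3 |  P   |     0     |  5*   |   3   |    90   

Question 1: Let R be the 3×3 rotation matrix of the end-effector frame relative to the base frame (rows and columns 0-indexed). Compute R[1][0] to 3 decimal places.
End-effector x-axis (col 0 of R) = (-0.3536,-0.3536,0.8660)
R[1][0] = -0.3536

-0.354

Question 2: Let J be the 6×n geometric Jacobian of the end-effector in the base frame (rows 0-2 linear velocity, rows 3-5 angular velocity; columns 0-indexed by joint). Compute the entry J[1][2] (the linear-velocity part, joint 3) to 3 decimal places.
prismatic axis z_2 = (0.7071,-0.7071,0.0000)
J_v[:, 2] = z_2; J_ω[:, 2] = (0,0,0)
entry J[1][2] = -0.7071

-0.707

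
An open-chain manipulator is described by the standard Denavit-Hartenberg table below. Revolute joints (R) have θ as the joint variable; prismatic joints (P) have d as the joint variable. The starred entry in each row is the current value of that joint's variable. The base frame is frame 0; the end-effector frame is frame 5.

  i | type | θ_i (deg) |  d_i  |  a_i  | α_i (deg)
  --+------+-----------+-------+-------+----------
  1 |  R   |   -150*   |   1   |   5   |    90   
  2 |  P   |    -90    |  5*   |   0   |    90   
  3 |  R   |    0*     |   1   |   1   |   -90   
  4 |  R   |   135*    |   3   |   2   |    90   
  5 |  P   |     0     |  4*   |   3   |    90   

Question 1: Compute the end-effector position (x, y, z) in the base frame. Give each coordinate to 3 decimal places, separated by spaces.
-12.975 1.746 0.707

after link 1: o_1 = (-4.3301, -2.5000, 1.0000)
after link 2: o_2 = (-6.8301, 1.8301, 1.0000)
after link 3: o_3 = (-5.9641, 2.3301, 0.0000)
after link 4: o_4 = (-8.6888, 4.2211, 1.4142)
after link 5: o_5 = (-12.9755, 1.7462, 0.7071)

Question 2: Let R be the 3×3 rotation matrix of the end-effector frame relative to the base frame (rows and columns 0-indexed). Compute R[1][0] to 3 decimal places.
End-effector x-axis (col 0 of R) = (-0.6124,-0.3536,0.7071)
R[1][0] = -0.3536

-0.354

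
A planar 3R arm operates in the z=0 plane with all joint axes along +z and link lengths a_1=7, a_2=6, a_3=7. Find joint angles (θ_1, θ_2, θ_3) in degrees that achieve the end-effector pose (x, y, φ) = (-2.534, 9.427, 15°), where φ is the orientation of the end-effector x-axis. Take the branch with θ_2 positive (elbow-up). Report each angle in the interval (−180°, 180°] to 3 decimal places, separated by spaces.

wrist centre = target − a_3·(cos φ, sin φ) = (-9.2955, 7.6153)
cos θ_2 = (144.3982−7²−6²)/(2·7·6) = 0.7071; θ_2 = 44.9988° (elbow-up)
β = atan2(7.6153,-9.2955) = 140.6742°; ψ = atan2(4.2425,11.2427) = 20.6745°
θ_1 = β − ψ = 119.9997°
θ_3 = φ − θ_1 − θ_2 = -149.9985° (wrapped to (-180°,180°])

120.000 44.999 -149.998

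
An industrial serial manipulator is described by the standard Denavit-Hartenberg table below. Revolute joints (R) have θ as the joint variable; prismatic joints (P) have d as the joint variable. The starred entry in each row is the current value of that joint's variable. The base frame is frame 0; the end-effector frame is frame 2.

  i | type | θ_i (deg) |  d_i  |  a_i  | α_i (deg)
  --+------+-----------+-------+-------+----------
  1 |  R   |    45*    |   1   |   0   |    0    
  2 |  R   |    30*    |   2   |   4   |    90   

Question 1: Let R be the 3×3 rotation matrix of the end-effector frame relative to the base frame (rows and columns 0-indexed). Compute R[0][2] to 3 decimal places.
End-effector z-axis (col 2 of R) = (0.9659,-0.2588,0.0000)
R[0][2] = 0.9659

0.966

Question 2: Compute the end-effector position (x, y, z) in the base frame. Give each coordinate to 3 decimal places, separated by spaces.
after link 1: o_1 = (0.0000, 0.0000, 1.0000)
after link 2: o_2 = (1.0353, 3.8637, 3.0000)

1.035 3.864 3.000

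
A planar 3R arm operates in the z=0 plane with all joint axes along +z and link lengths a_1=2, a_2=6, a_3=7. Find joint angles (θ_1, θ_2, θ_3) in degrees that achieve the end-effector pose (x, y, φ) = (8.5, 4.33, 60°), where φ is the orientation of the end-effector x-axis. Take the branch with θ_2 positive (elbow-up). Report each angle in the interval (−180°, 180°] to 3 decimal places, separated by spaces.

-120.000 119.999 60.001

wrist centre = target − a_3·(cos φ, sin φ) = (5.0000, -1.7322)
cos θ_2 = (28.0004−2²−6²)/(2·2·6) = -0.5000; θ_2 = 119.9988° (elbow-up)
β = atan2(-1.7322,5.0000) = -19.1079°; ψ = atan2(5.1962,-0.9999) = 100.8921°
θ_1 = β − ψ = -120.0000°
θ_3 = φ − θ_1 − θ_2 = 60.0012° (wrapped to (-180°,180°])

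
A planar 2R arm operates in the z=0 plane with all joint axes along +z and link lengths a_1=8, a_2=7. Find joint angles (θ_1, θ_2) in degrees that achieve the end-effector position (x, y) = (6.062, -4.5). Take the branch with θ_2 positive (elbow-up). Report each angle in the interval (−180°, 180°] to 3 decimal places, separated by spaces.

cos θ_2 = (56.9978−8²−7²)/(2·8·7) = -0.5000; θ_2 = 120.0013° (elbow-up)
β = atan2(-4.5000,6.0620) = -36.5876°; ψ = atan2(6.0621,4.4999) = 53.4137°
θ_1 = β − ψ = -90.0013°

-90.001 120.001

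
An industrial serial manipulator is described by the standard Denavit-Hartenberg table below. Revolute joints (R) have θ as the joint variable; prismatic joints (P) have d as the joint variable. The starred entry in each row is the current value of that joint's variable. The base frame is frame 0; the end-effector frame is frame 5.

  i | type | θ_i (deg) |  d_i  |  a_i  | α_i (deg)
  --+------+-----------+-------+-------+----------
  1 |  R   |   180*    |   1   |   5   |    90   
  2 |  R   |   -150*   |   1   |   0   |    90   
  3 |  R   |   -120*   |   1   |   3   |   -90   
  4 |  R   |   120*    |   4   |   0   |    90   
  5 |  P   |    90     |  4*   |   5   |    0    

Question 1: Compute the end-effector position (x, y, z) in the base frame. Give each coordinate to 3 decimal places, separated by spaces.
-1.549 -9.098 -2.147

after link 1: o_1 = (-5.0000, 0.0000, 1.0000)
after link 2: o_2 = (-5.0000, 1.0000, 1.0000)
after link 3: o_3 = (-5.7990, -1.5981, 2.6160)
after link 4: o_4 = (-2.7990, -3.5981, 0.8840)
after link 5: o_5 = (-1.5490, -9.0981, -2.1471)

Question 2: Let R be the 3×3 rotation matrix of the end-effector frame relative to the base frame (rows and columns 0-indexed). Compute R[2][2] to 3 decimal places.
End-effector z-axis (col 2 of R) = (-0.6250,-0.7500,-0.2165)
R[2][2] = -0.2165

-0.217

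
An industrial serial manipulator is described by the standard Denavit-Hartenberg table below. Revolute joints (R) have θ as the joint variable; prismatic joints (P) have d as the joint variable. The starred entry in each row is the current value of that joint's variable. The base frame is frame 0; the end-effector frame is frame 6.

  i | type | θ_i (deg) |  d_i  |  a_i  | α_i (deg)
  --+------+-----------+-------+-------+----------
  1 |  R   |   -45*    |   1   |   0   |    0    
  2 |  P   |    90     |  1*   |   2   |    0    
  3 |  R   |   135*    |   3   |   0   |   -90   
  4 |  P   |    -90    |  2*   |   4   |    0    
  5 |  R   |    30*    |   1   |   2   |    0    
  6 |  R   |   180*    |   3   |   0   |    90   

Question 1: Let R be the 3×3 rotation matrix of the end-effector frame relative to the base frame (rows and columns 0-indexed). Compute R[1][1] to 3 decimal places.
End-effector y-axis (col 1 of R) = (0.0000,-1.0000,0.0000)
R[1][1] = -1.0000

-1.000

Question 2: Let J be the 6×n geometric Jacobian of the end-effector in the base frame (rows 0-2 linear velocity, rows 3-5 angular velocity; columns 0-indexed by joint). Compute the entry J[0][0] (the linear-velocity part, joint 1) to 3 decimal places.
4.586

axis z_0 = ẑ; lever o_n−o_0 = (0.4142,-4.5858,10.7321)
cross product → J_v[:, 0] = (4.5858,0.4142,-0.0000)
J_ω[:, 0] = z_0
entry J[0][0] = 4.5858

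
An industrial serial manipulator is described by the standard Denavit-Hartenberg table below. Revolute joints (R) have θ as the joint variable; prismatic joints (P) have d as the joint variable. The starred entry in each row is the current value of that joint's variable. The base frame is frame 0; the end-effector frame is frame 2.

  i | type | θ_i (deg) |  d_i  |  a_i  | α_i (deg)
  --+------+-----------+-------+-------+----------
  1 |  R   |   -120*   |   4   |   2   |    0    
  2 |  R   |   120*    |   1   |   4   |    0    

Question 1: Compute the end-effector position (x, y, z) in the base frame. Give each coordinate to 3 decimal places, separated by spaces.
3.000 -1.732 5.000

after link 1: o_1 = (-1.0000, -1.7321, 4.0000)
after link 2: o_2 = (3.0000, -1.7321, 5.0000)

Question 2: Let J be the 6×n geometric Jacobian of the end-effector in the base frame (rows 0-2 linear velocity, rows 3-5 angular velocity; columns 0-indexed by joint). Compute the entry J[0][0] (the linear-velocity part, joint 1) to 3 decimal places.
axis z_0 = ẑ; lever o_n−o_0 = (3.0000,-1.7321,5.0000)
cross product → J_v[:, 0] = (1.7321,3.0000,-0.0000)
J_ω[:, 0] = z_0
entry J[0][0] = 1.7321

1.732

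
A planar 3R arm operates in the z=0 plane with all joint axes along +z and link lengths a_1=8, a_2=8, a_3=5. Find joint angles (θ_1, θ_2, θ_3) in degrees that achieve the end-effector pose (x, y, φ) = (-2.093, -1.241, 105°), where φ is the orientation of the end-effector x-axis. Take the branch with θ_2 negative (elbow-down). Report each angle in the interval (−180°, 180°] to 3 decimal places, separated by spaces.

wrist centre = target − a_3·(cos φ, sin φ) = (-0.7989, -6.0706)
cos θ_2 = (37.4908−8²−8²)/(2·8·8) = -0.7071; θ_2 = -134.9997° (elbow-down)
β = atan2(-6.0706,-0.7989) = -97.4971°; ψ = atan2(-5.6569,2.3432) = -67.4999°
θ_1 = β − ψ = -29.9973°
θ_3 = φ − θ_1 − θ_2 = -90.0030° (wrapped to (-180°,180°])

-29.997 -135.000 -90.003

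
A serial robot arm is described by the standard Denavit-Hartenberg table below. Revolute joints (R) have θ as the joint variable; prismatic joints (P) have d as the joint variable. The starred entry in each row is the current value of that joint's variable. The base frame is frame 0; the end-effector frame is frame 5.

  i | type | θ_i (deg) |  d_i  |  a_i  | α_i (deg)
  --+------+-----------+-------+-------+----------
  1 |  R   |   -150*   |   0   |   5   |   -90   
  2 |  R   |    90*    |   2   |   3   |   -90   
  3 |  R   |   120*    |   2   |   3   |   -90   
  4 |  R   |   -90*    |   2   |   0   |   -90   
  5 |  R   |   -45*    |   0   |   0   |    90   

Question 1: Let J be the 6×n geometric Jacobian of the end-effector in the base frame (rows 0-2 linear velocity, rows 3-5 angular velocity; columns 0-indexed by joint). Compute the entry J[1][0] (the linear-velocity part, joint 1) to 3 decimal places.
axis z_0 = ẑ; lever o_n−o_0 = (-2.3971,-1.8481,0.2321)
cross product → J_v[:, 0] = (1.8481,-2.3971,0.0000)
J_ω[:, 0] = z_0
entry J[1][0] = -2.3971

-2.397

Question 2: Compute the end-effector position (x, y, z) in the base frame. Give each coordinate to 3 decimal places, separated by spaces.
-2.397 -1.848 0.232

after link 1: o_1 = (-4.3301, -2.5000, 0.0000)
after link 2: o_2 = (-3.3301, -4.2321, -3.0000)
after link 3: o_3 = (-2.8971, -0.9821, -1.5000)
after link 4: o_4 = (-2.3971, -1.8481, 0.2321)
after link 5: o_5 = (-2.3971, -1.8481, 0.2321)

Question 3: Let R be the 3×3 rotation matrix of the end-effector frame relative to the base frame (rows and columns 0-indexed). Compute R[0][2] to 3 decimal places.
-0.436

End-effector z-axis (col 2 of R) = (-0.4356,-0.6597,0.6124)
R[0][2] = -0.4356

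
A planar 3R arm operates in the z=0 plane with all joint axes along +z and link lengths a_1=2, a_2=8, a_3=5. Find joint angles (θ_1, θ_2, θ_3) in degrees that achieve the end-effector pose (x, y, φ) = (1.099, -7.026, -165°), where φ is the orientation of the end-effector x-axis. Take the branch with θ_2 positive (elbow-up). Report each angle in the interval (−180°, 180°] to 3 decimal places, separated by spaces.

wrist centre = target − a_3·(cos φ, sin φ) = (5.9286, -5.7319)
cos θ_2 = (68.0034−2²−8²)/(2·2·8) = 0.0001; θ_2 = 89.9940° (elbow-up)
β = atan2(-5.7319,5.9286) = -44.0335°; ψ = atan2(8.0000,2.0008) = 75.9581°
θ_1 = β − ψ = -119.9915°
θ_3 = φ − θ_1 − θ_2 = -135.0024° (wrapped to (-180°,180°])

-119.992 89.994 -135.002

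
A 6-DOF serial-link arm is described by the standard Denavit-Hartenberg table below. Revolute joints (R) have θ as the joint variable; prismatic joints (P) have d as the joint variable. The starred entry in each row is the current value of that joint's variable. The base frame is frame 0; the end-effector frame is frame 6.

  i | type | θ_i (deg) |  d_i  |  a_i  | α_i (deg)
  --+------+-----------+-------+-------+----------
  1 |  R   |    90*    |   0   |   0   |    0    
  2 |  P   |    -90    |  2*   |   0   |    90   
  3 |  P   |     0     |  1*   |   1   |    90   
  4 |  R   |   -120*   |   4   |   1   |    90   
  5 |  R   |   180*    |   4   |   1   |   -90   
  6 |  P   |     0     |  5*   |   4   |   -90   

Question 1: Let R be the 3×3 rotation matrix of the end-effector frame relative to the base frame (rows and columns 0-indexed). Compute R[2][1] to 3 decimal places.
-1.000

End-effector y-axis (col 1 of R) = (0.0000,0.0000,-1.0000)
R[2][1] = -1.0000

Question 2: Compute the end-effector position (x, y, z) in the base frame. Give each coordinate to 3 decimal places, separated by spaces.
after link 1: o_1 = (0.0000, 0.0000, 0.0000)
after link 2: o_2 = (0.0000, 0.0000, 2.0000)
after link 3: o_3 = (1.0000, -1.0000, 2.0000)
after link 4: o_4 = (0.5000, -0.1340, -2.0000)
after link 5: o_5 = (-2.4641, -3.0000, -2.0000)
after link 6: o_6 = (-0.4641, -6.4641, 3.0000)

-0.464 -6.464 3.000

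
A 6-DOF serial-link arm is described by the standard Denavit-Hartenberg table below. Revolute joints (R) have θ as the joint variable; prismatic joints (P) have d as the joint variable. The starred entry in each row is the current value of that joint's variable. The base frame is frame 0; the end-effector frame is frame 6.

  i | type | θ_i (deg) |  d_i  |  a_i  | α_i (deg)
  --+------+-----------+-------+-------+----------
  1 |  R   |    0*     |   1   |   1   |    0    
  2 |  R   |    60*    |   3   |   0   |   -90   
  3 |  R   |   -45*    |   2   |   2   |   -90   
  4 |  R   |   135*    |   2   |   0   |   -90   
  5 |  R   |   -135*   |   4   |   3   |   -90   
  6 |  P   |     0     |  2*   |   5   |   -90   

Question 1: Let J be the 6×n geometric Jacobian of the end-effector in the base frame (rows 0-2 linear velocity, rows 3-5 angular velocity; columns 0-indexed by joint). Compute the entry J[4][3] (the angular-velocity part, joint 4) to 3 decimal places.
axis z_3 = (0.3536,0.6124,-0.7071); lever o_n−o_3 = (-1.7798,8.5742,-6.2929)
cross product → J_v[:, 3] = (2.2092,3.4834,4.1213)
J_ω[:, 3] = z_3
entry J[4][3] = 0.6124

0.612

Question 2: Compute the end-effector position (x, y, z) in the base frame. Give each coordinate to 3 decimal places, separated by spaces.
after link 1: o_1 = (1.0000, 0.0000, 1.0000)
after link 2: o_2 = (1.0000, 0.0000, 4.0000)
after link 3: o_3 = (-0.0249, 2.2247, 5.4142)
after link 4: o_4 = (0.6822, 3.4495, 4.0000)
after link 5: o_5 = (-2.7860, 6.0992, 1.5607)
after link 6: o_6 = (-1.8047, 10.7989, -0.8787)

-1.805 10.799 -0.879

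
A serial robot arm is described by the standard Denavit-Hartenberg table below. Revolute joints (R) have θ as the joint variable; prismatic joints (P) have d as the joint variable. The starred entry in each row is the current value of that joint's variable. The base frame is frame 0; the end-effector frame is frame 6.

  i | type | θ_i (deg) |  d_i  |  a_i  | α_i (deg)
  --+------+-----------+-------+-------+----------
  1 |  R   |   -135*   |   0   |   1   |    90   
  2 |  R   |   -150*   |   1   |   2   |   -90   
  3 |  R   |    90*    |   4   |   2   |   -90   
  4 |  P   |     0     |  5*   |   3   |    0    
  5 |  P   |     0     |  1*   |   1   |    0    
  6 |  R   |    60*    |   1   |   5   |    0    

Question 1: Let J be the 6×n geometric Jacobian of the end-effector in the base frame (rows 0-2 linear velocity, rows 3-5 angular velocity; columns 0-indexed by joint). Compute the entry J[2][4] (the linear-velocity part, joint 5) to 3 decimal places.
prismatic axis z_4 = (-0.6124,-0.6124,0.5000)
J_v[:, 4] = z_4; J_ω[:, 4] = (0,0,0)
entry J[2][4] = 0.5000

0.500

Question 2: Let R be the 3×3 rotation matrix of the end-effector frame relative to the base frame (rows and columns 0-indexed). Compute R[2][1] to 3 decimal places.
End-effector y-axis (col 1 of R) = (-0.4356,0.7891,0.4330)
R[2][1] = 0.4330

0.433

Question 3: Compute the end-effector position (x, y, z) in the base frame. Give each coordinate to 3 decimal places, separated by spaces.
1.651 -8.956 2.786

after link 1: o_1 = (-0.7071, -0.7071, 0.0000)
after link 2: o_2 = (-0.1895, 1.2247, -1.0000)
after link 3: o_3 = (-0.1895, -1.6037, -4.4641)
after link 4: o_4 = (-1.1300, -6.7869, -1.9641)
after link 5: o_5 = (-1.0353, -8.1063, -1.4641)
after link 6: o_6 = (1.6510, -8.9556, 2.7859)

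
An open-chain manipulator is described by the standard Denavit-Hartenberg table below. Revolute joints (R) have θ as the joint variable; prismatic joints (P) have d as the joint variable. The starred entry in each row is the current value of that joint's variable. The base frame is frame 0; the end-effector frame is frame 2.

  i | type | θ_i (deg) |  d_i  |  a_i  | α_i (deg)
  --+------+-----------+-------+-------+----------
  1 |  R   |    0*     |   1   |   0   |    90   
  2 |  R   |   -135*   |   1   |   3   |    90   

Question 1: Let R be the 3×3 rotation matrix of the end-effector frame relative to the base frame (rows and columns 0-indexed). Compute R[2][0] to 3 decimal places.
End-effector x-axis (col 0 of R) = (-0.7071,-0.0000,-0.7071)
R[2][0] = -0.7071

-0.707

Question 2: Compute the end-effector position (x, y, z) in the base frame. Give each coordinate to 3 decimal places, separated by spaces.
after link 1: o_1 = (0.0000, 0.0000, 1.0000)
after link 2: o_2 = (-2.1213, -1.0000, -1.1213)

-2.121 -1.000 -1.121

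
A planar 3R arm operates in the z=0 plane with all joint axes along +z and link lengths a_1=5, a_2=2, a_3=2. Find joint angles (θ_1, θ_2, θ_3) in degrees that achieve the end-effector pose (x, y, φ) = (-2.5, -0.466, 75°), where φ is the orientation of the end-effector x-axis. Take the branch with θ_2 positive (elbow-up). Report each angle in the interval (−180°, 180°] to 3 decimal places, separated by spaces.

-163.051 135.008 103.043

wrist centre = target − a_3·(cos φ, sin φ) = (-3.0176, -2.3979)
cos θ_2 = (14.8558−5²−2²)/(2·5·2) = -0.7072; θ_2 = 135.0082° (elbow-up)
β = atan2(-2.3979,-3.0176) = -141.5289°; ψ = atan2(1.4140,3.5856) = 21.5223°
θ_1 = β − ψ = -163.0512°
θ_3 = φ − θ_1 − θ_2 = 103.0430° (wrapped to (-180°,180°])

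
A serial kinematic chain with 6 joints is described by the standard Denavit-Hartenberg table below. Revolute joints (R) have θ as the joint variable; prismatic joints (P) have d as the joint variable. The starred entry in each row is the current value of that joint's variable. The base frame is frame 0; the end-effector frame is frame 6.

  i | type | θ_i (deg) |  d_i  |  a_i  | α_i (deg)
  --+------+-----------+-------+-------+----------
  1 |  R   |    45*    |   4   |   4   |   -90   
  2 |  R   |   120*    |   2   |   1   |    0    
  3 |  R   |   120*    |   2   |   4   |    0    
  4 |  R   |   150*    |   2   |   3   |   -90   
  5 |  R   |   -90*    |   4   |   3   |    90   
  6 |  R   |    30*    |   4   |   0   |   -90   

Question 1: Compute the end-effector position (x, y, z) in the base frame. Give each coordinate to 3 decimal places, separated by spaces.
after link 1: o_1 = (2.8284, 2.8284, 4.0000)
after link 2: o_2 = (1.0607, 3.8891, 3.1340)
after link 3: o_3 = (-1.7678, 3.8891, 6.5981)
after link 4: o_4 = (-1.3449, 7.1404, 5.0981)
after link 5: o_5 = (-4.8804, 7.8475, 1.6340)
after link 6: o_6 = (-7.3299, 5.3980, 3.6340)

-7.330 5.398 3.634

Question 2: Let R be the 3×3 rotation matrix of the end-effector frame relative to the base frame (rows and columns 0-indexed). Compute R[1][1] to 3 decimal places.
End-effector y-axis (col 1 of R) = (0.6124,0.6124,-0.5000)
R[1][1] = 0.6124

0.612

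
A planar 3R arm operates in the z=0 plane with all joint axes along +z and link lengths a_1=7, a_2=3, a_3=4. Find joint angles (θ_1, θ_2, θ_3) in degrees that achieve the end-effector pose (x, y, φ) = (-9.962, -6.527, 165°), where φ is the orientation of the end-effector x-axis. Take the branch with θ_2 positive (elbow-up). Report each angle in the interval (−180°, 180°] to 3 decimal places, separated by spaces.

-137.762 29.989 -87.226

wrist centre = target − a_3·(cos φ, sin φ) = (-6.0983, -7.5623)
cos θ_2 = (94.3772−7²−3²)/(2·7·3) = 0.8661; θ_2 = 29.9886° (elbow-up)
β = atan2(-7.5623,-6.0983) = -128.8831°; ψ = atan2(1.4995,9.5984) = 8.8791°
θ_1 = β − ψ = -137.7622°
θ_3 = φ − θ_1 − θ_2 = -87.2264° (wrapped to (-180°,180°])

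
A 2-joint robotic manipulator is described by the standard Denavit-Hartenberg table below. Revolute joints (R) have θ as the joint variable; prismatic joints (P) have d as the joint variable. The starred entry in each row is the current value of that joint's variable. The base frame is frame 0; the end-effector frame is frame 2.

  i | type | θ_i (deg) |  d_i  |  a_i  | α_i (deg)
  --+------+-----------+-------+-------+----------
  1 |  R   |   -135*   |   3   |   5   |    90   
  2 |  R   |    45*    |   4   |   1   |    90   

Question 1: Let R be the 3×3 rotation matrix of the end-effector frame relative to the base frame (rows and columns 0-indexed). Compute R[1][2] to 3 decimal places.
End-effector z-axis (col 2 of R) = (-0.5000,-0.5000,-0.7071)
R[1][2] = -0.5000

-0.500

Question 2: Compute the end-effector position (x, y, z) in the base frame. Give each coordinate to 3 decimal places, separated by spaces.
-6.864 -1.207 3.707

after link 1: o_1 = (-3.5355, -3.5355, 3.0000)
after link 2: o_2 = (-6.8640, -1.2071, 3.7071)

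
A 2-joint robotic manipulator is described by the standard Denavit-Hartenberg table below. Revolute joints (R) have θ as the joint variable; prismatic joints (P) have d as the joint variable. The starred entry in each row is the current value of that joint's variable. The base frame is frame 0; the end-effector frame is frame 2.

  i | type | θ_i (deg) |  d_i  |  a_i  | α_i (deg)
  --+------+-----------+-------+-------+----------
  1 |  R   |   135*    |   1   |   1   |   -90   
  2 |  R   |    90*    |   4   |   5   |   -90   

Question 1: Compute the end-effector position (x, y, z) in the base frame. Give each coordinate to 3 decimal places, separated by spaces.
after link 1: o_1 = (-0.7071, 0.7071, 1.0000)
after link 2: o_2 = (-3.5355, -2.1213, -4.0000)

-3.536 -2.121 -4.000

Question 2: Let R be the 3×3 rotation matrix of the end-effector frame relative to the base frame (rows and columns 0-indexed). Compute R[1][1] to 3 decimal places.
0.707

End-effector y-axis (col 1 of R) = (0.7071,0.7071,-0.0000)
R[1][1] = 0.7071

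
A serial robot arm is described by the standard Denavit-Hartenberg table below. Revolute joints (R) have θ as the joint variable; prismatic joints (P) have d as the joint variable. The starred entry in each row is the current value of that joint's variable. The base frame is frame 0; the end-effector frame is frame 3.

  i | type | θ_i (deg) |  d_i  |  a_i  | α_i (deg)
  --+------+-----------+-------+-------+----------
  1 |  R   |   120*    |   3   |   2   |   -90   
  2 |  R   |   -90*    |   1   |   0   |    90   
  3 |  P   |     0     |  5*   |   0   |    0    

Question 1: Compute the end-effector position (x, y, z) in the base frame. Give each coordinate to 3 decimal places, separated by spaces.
0.634 -3.098 3.000

after link 1: o_1 = (-1.0000, 1.7321, 3.0000)
after link 2: o_2 = (-1.8660, 1.2321, 3.0000)
after link 3: o_3 = (0.6340, -3.0981, 3.0000)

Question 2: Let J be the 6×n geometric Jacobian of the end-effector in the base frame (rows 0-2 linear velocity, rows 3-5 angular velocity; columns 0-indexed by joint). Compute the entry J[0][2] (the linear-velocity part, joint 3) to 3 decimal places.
prismatic axis z_2 = (0.5000,-0.8660,0.0000)
J_v[:, 2] = z_2; J_ω[:, 2] = (0,0,0)
entry J[0][2] = 0.5000

0.500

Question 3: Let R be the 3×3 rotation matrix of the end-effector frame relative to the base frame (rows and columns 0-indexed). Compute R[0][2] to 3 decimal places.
End-effector z-axis (col 2 of R) = (0.5000,-0.8660,0.0000)
R[0][2] = 0.5000

0.500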